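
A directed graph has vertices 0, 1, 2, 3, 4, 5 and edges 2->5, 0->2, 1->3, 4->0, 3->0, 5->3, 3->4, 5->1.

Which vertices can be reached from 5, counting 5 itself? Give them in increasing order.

Start at 5.
Its neighbours: 1, 3.
Then their neighbours: 0, 4.
Then next layer: 2.
Every vertex is now reached.

0, 1, 2, 3, 4, 5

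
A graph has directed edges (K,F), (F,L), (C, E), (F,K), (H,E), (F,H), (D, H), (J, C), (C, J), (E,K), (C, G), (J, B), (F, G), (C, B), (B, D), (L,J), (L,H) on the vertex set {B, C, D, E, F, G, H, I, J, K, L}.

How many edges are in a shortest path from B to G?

Distance 0: B.
Distance 1: D.
Distance 2: H.
Distance 3: E.
Distance 4: K.
Distance 5: F.
Distance 6: G, L — contains G.

6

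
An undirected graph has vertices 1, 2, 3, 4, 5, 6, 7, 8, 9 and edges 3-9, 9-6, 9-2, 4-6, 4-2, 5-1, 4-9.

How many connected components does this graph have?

From 1: component {1, 5}.
From 2: component {2, 3, 4, 6, 9}.
From 7: component {7}.
From 8: component {8}.
That's 4 components.

4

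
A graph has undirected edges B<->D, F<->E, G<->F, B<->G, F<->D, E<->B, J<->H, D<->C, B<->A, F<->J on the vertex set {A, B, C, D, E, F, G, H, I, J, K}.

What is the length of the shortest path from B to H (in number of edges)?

4

Distance 0: B.
Distance 1: A, D, E, G.
Distance 2: C, F.
Distance 3: J.
Distance 4: H — contains H.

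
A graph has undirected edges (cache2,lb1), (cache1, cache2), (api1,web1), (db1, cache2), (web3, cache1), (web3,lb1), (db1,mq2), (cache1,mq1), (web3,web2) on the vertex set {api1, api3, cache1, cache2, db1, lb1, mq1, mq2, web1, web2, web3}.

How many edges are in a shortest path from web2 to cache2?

Distance 0: web2.
Distance 1: web3.
Distance 2: cache1, lb1.
Distance 3: cache2, mq1 — contains cache2.

3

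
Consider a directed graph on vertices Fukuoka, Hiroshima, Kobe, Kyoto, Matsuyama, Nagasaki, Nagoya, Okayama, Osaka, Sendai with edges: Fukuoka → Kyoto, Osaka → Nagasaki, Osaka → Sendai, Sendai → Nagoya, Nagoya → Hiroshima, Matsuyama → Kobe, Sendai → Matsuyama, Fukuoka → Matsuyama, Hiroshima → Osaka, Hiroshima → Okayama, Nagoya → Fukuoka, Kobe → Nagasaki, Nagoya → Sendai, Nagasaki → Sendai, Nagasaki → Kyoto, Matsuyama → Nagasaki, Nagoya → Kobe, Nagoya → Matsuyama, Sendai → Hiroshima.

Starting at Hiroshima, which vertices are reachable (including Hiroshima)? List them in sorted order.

Fukuoka, Hiroshima, Kobe, Kyoto, Matsuyama, Nagasaki, Nagoya, Okayama, Osaka, Sendai

Start at Hiroshima.
Its neighbours: Okayama, Osaka.
Then their neighbours: Nagasaki, Sendai.
Then next layer: Kyoto, Matsuyama, Nagoya.
Then next layer: Fukuoka, Kobe.
Every vertex is now reached.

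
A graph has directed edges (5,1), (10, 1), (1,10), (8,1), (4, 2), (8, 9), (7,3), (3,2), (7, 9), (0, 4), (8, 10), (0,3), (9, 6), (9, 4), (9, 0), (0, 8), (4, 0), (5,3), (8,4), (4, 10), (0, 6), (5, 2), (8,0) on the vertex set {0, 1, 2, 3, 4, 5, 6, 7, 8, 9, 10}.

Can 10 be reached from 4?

Explore from 4.
Distance 1: reach 0, 2, 10.
Found 10.

Yes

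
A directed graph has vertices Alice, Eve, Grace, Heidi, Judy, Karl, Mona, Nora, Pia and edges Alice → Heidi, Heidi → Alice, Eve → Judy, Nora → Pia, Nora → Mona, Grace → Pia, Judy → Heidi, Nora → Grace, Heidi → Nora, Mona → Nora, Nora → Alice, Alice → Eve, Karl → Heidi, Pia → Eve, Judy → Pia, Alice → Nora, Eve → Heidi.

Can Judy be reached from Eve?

Explore from Eve.
Distance 1: reach Heidi, Judy.
Found Judy.

Yes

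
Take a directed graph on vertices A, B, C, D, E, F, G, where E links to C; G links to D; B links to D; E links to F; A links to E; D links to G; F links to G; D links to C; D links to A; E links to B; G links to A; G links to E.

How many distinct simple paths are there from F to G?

1

F→G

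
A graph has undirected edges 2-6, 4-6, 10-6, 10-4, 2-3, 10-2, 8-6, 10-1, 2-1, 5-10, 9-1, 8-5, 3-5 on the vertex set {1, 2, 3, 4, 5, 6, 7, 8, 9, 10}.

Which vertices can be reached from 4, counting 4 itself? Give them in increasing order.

Start at 4.
Its neighbours: 6, 10.
Then their neighbours: 1, 2, 5, 8.
Then next layer: 3, 9.
Nothing further is reachable.

1, 2, 3, 4, 5, 6, 8, 9, 10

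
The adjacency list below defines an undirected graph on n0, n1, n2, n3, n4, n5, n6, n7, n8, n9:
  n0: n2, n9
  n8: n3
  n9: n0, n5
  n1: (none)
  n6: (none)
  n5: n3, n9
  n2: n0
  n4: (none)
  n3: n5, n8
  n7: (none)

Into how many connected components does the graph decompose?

From n0: component {n0, n2, n3, n5, n8, n9}.
From n1: component {n1}.
From n4: component {n4}.
From n6: component {n6}.
From n7: component {n7}.
That's 5 components.

5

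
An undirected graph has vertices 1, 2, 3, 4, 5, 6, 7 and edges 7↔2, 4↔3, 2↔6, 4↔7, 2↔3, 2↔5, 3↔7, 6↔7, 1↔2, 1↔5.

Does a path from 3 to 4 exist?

Explore from 3.
Distance 1: reach 2, 4, 7.
Found 4.

Yes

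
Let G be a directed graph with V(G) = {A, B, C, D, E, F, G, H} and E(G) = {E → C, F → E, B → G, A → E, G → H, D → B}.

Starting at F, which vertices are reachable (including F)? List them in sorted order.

Start at F.
Its neighbours: E.
Then their neighbours: C.
Nothing further is reachable.

C, E, F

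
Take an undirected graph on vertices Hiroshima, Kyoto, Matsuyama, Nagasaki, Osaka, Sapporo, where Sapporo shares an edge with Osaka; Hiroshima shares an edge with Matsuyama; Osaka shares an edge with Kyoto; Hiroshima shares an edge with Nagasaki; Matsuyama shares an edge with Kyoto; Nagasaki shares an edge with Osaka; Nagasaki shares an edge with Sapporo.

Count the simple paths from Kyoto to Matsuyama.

Kyoto–Matsuyama
Kyoto–Osaka–Nagasaki–Hiroshima–Matsuyama
Kyoto–Osaka–Sapporo–Nagasaki–Hiroshima–Matsuyama

3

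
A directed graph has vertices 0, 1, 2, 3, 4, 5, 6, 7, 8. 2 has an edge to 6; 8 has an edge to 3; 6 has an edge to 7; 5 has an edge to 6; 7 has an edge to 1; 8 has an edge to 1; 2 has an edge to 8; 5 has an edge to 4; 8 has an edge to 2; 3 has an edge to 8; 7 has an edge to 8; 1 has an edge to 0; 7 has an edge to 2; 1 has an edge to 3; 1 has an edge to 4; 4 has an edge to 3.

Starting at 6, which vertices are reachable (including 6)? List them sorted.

0, 1, 2, 3, 4, 6, 7, 8

Start at 6.
Its neighbours: 7.
Then their neighbours: 1, 2, 8.
Then next layer: 0, 3, 4.
Nothing further is reachable.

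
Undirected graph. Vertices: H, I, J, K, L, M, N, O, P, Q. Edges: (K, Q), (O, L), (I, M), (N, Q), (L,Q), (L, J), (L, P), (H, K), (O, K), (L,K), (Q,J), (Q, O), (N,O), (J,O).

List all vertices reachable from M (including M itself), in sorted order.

Start at M.
Its neighbours: I.
Nothing further is reachable.

I, M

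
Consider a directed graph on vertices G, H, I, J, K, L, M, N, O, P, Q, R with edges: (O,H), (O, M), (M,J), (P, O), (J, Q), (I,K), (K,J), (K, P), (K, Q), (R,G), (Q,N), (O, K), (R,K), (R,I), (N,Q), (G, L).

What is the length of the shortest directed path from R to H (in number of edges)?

4

Distance 0: R.
Distance 1: G, I, K.
Distance 2: J, L, P, Q.
Distance 3: N, O.
Distance 4: H, M — contains H.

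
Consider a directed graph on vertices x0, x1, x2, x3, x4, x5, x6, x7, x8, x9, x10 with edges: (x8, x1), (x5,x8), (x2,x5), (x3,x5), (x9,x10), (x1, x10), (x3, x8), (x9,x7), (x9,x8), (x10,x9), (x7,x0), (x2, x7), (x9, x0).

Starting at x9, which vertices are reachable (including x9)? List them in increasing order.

x0, x1, x7, x8, x9, x10

Start at x9.
Its neighbours: x0, x7, x8, x10.
Then their neighbours: x1.
Nothing further is reachable.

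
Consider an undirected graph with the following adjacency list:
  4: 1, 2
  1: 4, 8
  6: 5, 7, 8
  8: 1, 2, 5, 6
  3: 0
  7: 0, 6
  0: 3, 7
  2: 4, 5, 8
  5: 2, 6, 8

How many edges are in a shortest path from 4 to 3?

Distance 0: 4.
Distance 1: 1, 2.
Distance 2: 5, 8.
Distance 3: 6.
Distance 4: 7.
Distance 5: 0.
Distance 6: 3 — contains 3.

6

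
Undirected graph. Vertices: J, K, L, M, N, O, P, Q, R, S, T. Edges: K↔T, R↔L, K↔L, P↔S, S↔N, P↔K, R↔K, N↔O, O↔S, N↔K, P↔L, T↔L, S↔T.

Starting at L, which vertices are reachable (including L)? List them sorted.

K, L, N, O, P, R, S, T

Start at L.
Its neighbours: K, P, R, T.
Then their neighbours: N, S.
Then next layer: O.
Nothing further is reachable.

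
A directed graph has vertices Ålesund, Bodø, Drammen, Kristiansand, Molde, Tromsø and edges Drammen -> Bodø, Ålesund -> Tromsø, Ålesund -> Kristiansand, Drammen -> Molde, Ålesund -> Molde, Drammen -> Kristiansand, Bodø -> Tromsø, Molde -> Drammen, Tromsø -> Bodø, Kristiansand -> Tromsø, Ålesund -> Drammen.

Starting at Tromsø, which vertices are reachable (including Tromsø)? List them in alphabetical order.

Bodø, Tromsø

Start at Tromsø.
Its neighbours: Bodø.
Nothing further is reachable.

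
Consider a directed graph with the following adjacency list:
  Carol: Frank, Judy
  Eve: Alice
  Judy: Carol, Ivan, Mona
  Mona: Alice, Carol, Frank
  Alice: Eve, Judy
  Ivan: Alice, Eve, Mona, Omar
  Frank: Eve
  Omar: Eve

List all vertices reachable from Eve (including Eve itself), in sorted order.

Alice, Carol, Eve, Frank, Ivan, Judy, Mona, Omar

Start at Eve.
Its neighbours: Alice.
Then their neighbours: Judy.
Then next layer: Carol, Ivan, Mona.
Then next layer: Frank, Omar.
Every vertex is now reached.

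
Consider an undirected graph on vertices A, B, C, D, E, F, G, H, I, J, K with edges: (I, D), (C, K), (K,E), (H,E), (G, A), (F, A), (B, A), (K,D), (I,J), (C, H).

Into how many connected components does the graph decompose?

From A: component {A, B, F, G}.
From C: component {C, D, E, H, I, J, K}.
That's 2 components.

2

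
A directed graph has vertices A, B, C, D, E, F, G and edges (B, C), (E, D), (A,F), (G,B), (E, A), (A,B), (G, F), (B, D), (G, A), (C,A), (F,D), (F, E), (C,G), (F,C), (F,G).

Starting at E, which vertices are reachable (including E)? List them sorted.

A, B, C, D, E, F, G

Start at E.
Its neighbours: A, D.
Then their neighbours: B, F.
Then next layer: C, G.
Every vertex is now reached.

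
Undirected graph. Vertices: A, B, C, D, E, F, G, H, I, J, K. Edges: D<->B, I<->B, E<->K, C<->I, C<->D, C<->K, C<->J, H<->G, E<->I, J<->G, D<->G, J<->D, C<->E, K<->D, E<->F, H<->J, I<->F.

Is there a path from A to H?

No

A has no edges, so nothing is reachable from it.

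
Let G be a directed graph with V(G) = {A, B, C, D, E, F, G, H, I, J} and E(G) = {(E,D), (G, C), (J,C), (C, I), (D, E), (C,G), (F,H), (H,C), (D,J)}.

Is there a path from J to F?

No

Explore from J.
Distance 1: reach C.
Distance 2: reach G, I.
The search from J is exhausted; no directed path reaches F.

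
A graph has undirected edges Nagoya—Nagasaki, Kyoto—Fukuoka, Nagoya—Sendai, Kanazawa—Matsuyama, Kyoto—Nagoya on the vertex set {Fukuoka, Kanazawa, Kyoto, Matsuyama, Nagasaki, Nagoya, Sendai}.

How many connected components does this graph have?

From Fukuoka: component {Fukuoka, Kyoto, Nagasaki, Nagoya, Sendai}.
From Kanazawa: component {Kanazawa, Matsuyama}.
That's 2 components.

2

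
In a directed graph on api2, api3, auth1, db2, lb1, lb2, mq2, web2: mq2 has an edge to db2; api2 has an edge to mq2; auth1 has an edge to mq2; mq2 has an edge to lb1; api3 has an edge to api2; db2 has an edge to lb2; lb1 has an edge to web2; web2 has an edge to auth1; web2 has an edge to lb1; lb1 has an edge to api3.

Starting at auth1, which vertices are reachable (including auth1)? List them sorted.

api2, api3, auth1, db2, lb1, lb2, mq2, web2

Start at auth1.
Its neighbours: mq2.
Then their neighbours: db2, lb1.
Then next layer: api3, lb2, web2.
Then next layer: api2.
Every vertex is now reached.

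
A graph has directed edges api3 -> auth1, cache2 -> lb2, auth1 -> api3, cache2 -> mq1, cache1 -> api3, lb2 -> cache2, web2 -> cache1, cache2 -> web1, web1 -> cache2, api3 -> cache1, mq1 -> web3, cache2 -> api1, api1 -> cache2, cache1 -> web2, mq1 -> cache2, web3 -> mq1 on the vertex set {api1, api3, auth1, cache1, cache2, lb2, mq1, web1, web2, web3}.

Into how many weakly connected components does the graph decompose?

2

From api1: component {api1, cache2, lb2, mq1, web1, web3}.
From api3: component {api3, auth1, cache1, web2}.
That's 2 components.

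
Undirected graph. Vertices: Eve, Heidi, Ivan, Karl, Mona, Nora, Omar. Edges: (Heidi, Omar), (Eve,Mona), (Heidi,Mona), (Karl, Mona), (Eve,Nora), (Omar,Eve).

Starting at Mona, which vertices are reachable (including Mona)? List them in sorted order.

Start at Mona.
Its neighbours: Eve, Heidi, Karl.
Then their neighbours: Nora, Omar.
Nothing further is reachable.

Eve, Heidi, Karl, Mona, Nora, Omar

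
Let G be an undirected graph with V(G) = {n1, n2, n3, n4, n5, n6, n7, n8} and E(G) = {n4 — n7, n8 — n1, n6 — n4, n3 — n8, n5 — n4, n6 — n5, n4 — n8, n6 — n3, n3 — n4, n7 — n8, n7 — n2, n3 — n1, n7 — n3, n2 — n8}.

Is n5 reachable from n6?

Yes

Explore from n6.
Distance 1: reach n3, n4, n5.
Found n5.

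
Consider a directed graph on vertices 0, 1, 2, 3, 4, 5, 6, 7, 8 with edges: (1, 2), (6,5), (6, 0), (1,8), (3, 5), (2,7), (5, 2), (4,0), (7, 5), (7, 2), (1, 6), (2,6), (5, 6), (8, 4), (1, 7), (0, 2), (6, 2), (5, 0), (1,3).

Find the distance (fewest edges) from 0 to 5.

3

Distance 0: 0.
Distance 1: 2.
Distance 2: 6, 7.
Distance 3: 5 — contains 5.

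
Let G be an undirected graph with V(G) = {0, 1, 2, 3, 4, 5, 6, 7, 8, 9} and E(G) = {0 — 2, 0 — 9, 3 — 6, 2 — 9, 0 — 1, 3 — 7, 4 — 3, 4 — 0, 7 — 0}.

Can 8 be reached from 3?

No

Explore from 3.
Distance 1: reach 4, 6, 7.
Distance 2: reach 0.
Distance 3: reach 1, 2, 9.
The search is exhausted without reaching 8; it lies in a different component.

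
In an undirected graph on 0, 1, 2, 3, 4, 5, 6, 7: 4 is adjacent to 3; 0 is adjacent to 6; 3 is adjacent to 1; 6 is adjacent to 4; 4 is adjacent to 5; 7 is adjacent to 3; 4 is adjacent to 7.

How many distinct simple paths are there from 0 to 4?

0–6–4

1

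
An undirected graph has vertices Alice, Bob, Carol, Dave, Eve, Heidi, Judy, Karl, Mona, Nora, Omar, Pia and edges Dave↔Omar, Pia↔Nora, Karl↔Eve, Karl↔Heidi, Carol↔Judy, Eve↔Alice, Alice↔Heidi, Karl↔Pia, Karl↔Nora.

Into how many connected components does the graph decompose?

From Alice: component {Alice, Eve, Heidi, Karl, Nora, Pia}.
From Bob: component {Bob}.
From Carol: component {Carol, Judy}.
From Dave: component {Dave, Omar}.
From Mona: component {Mona}.
That's 5 components.

5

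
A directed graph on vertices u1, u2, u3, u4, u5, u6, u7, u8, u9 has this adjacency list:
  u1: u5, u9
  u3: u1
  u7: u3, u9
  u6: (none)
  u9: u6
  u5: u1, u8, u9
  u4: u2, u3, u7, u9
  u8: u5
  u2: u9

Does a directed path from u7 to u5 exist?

Explore from u7.
Distance 1: reach u3, u9.
Distance 2: reach u1, u6.
Distance 3: reach u5.
Found u5.

Yes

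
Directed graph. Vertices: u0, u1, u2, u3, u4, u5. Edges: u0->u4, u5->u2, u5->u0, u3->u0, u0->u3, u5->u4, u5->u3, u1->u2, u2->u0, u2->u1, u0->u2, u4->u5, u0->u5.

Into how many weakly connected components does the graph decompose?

From u0: component {u0, u1, u2, u3, u4, u5}.
That's 1 component.

1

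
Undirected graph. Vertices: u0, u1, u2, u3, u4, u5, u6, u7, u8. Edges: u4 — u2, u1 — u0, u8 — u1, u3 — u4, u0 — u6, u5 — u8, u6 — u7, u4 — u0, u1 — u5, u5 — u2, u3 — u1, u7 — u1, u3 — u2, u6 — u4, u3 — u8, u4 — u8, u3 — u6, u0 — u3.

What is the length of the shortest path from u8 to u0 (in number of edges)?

2

Distance 0: u8.
Distance 1: u1, u3, u4, u5.
Distance 2: u0, u2, u6, u7 — contains u0.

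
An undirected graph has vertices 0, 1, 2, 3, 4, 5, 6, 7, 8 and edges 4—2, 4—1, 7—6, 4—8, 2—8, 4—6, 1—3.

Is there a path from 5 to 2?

5 has no edges, so nothing is reachable from it.

No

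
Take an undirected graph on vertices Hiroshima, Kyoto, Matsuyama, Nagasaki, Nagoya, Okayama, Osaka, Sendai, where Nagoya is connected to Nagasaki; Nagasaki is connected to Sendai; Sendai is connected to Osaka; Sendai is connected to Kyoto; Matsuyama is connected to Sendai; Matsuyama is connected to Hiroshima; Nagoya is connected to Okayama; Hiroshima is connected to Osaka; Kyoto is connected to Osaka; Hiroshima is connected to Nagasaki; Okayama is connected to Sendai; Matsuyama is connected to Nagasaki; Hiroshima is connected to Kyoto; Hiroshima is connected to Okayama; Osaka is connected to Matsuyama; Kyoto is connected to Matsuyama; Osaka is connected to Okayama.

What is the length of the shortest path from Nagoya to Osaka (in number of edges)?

2

Distance 0: Nagoya.
Distance 1: Nagasaki, Okayama.
Distance 2: Hiroshima, Matsuyama, Osaka, Sendai — contains Osaka.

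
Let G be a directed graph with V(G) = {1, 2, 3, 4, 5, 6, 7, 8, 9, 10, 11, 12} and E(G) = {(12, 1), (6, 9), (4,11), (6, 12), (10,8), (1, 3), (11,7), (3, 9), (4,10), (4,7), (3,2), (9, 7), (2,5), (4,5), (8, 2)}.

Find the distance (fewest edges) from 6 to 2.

4

Distance 0: 6.
Distance 1: 9, 12.
Distance 2: 1, 7.
Distance 3: 3.
Distance 4: 2 — contains 2.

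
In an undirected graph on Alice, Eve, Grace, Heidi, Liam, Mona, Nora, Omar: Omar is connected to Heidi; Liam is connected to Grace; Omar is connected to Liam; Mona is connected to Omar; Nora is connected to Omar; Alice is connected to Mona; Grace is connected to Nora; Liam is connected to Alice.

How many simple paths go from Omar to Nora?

Omar–Liam–Grace–Nora
Omar–Mona–Alice–Liam–Grace–Nora
Omar–Nora

3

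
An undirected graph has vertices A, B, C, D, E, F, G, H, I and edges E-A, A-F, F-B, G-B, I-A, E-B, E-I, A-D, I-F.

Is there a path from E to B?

Yes

Explore from E.
Distance 1: reach A, B, I.
Found B.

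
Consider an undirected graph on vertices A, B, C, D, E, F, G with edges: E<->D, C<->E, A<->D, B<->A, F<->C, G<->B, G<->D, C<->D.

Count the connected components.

From A: component {A, B, C, D, E, F, G}.
That's 1 component.

1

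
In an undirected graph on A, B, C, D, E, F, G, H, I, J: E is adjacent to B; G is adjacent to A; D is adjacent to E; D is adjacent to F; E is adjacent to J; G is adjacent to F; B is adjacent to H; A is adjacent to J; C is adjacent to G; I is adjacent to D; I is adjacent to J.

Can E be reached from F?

Yes

Explore from F.
Distance 1: reach D, G.
Distance 2: reach A, C, E, I.
Found E.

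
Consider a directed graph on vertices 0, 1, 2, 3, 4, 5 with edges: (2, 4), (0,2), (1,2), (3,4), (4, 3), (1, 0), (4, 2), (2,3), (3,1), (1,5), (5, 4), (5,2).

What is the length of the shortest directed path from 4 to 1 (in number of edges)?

Distance 0: 4.
Distance 1: 2, 3.
Distance 2: 1 — contains 1.

2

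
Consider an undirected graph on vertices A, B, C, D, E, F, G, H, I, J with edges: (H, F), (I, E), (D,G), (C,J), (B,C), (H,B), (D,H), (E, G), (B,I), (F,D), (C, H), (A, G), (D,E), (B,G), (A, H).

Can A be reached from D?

Yes

Explore from D.
Distance 1: reach E, F, G, H.
Distance 2: reach A, B, C, I.
Found A.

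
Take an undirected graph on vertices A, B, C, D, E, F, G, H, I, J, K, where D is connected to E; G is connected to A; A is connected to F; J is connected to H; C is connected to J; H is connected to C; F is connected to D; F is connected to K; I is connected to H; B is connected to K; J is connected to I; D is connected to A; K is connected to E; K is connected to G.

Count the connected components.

2

From A: component {A, B, D, E, F, G, K}.
From C: component {C, H, I, J}.
That's 2 components.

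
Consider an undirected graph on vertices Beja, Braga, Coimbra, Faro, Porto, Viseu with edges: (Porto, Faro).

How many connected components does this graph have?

From Beja: component {Beja}.
From Braga: component {Braga}.
From Coimbra: component {Coimbra}.
From Faro: component {Faro, Porto}.
From Viseu: component {Viseu}.
That's 5 components.

5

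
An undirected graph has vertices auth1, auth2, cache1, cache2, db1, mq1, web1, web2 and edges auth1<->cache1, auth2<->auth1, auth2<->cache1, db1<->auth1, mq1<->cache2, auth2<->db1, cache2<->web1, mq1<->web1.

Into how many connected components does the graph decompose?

From auth1: component {auth1, auth2, cache1, db1}.
From cache2: component {cache2, mq1, web1}.
From web2: component {web2}.
That's 3 components.

3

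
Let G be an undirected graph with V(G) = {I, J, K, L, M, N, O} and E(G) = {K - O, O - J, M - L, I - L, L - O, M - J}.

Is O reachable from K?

Yes

Explore from K.
Distance 1: reach O.
Found O.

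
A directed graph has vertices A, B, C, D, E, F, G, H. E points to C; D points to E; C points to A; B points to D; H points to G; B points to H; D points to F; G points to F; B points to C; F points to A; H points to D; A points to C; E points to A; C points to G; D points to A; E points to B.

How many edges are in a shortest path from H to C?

3

Distance 0: H.
Distance 1: D, G.
Distance 2: A, E, F.
Distance 3: B, C — contains C.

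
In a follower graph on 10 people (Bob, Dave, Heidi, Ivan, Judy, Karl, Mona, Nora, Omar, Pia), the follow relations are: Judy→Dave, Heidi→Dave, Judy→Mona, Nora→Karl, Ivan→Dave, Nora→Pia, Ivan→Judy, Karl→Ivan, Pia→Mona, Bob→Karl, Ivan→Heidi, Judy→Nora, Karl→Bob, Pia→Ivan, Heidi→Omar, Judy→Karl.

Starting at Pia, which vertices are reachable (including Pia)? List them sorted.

Start at Pia.
Its neighbours: Ivan, Mona.
Then their neighbours: Dave, Heidi, Judy.
Then next layer: Karl, Nora, Omar.
Then next layer: Bob.
Every vertex is now reached.

Bob, Dave, Heidi, Ivan, Judy, Karl, Mona, Nora, Omar, Pia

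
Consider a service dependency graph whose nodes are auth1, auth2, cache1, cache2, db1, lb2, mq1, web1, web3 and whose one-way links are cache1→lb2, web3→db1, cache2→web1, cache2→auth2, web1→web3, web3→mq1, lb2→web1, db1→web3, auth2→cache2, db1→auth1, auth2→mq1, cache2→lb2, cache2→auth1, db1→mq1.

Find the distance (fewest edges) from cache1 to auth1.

Distance 0: cache1.
Distance 1: lb2.
Distance 2: web1.
Distance 3: web3.
Distance 4: db1, mq1.
Distance 5: auth1 — contains auth1.

5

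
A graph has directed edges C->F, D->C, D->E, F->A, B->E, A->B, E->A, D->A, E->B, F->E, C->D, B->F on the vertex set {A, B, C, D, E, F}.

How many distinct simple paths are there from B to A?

3

B→E→A
B→F→A
B→F→E→A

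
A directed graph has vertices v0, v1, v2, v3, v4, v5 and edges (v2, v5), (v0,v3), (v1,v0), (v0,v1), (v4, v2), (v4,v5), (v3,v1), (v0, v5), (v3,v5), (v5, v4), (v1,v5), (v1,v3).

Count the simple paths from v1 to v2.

v1→v0→v3→v5→v4→v2
v1→v0→v5→v4→v2
v1→v3→v5→v4→v2
v1→v5→v4→v2

4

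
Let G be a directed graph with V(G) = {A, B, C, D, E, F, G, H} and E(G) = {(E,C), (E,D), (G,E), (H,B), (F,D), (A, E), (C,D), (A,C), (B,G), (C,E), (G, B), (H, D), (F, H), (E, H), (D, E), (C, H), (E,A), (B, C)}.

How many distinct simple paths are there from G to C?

G→B→C
G→E→A→C
G→E→C
G→E→H→B→C

4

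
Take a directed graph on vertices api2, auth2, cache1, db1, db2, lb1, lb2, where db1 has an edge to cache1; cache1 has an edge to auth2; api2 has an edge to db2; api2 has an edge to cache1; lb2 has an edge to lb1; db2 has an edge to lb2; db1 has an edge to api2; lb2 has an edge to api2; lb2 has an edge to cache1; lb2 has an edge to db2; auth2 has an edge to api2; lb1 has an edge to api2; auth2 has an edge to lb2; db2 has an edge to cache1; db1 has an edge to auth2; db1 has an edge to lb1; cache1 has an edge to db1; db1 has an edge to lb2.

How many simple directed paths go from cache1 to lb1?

cache1→auth2→api2→db2→lb2→lb1
cache1→auth2→lb2→lb1
cache1→db1→api2→db2→lb2→lb1
cache1→db1→auth2→api2→db2→lb2→lb1
cache1→db1→auth2→lb2→lb1
cache1→db1→lb1
cache1→db1→lb2→lb1

7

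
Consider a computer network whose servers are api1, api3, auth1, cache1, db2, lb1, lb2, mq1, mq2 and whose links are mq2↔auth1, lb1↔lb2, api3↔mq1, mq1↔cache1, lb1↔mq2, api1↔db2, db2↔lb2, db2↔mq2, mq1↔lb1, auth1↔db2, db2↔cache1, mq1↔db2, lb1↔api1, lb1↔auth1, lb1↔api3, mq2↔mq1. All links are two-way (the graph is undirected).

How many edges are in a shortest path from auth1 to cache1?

2

Distance 0: auth1.
Distance 1: db2, lb1, mq2.
Distance 2: api1, api3, cache1, lb2, mq1 — contains cache1.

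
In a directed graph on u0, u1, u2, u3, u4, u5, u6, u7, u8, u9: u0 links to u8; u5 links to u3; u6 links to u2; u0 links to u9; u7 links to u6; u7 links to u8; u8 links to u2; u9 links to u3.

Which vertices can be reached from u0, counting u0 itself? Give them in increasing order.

u0, u2, u3, u8, u9

Start at u0.
Its neighbours: u8, u9.
Then their neighbours: u2, u3.
Nothing further is reachable.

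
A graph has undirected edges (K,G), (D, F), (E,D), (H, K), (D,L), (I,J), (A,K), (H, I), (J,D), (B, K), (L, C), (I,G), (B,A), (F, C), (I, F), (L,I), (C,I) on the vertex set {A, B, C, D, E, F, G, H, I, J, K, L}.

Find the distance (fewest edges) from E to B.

Distance 0: E.
Distance 1: D.
Distance 2: F, J, L.
Distance 3: C, I.
Distance 4: G, H.
Distance 5: K.
Distance 6: A, B — contains B.

6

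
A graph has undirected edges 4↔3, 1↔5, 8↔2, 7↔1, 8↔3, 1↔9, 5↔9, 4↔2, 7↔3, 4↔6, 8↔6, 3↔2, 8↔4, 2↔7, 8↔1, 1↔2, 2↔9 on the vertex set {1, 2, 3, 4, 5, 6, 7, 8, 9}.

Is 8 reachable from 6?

Explore from 6.
Distance 1: reach 4, 8.
Found 8.

Yes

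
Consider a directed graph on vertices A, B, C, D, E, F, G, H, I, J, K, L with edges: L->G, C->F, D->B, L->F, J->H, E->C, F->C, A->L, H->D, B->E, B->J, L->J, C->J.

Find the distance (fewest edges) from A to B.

Distance 0: A.
Distance 1: L.
Distance 2: F, G, J.
Distance 3: C, H.
Distance 4: D.
Distance 5: B — contains B.

5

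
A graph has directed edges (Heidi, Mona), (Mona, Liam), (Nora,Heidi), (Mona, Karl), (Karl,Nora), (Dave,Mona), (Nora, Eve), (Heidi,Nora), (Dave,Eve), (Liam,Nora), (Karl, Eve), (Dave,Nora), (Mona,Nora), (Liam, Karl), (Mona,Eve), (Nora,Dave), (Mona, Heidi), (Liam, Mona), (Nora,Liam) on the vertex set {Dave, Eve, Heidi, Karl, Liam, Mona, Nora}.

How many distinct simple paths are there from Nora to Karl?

6

Nora→Dave→Mona→Karl
Nora→Dave→Mona→Liam→Karl
Nora→Heidi→Mona→Karl
Nora→Heidi→Mona→Liam→Karl
Nora→Liam→Karl
Nora→Liam→Mona→Karl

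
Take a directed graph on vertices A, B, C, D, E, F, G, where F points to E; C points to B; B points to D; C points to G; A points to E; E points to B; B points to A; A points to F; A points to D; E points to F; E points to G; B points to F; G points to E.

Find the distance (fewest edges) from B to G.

3

Distance 0: B.
Distance 1: A, D, F.
Distance 2: E.
Distance 3: G — contains G.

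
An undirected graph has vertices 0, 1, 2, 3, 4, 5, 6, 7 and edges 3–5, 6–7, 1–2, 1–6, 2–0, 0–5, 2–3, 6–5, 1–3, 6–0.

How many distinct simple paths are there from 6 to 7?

1

6–7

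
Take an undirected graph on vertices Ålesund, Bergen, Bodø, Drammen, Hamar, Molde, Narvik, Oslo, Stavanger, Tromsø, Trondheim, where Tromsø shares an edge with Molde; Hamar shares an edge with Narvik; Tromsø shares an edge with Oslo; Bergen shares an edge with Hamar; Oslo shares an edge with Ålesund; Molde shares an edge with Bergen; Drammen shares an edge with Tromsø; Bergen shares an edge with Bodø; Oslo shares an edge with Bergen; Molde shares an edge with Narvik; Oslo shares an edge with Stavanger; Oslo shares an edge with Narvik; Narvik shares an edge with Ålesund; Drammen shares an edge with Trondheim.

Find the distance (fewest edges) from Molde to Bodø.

2

Distance 0: Molde.
Distance 1: Bergen, Narvik, Tromsø.
Distance 2: Ålesund, Bodø, Drammen, Hamar, Oslo — contains Bodø.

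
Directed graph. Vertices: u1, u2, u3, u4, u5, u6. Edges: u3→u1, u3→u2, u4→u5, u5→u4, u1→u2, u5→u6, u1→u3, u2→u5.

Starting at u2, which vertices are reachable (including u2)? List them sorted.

Start at u2.
Its neighbours: u5.
Then their neighbours: u4, u6.
Nothing further is reachable.

u2, u4, u5, u6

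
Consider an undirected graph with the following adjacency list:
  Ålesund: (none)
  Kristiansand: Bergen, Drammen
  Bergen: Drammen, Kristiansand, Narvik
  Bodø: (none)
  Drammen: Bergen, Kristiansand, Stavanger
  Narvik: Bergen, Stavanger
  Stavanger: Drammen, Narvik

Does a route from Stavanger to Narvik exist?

Yes

Explore from Stavanger.
Distance 1: reach Drammen, Narvik.
Found Narvik.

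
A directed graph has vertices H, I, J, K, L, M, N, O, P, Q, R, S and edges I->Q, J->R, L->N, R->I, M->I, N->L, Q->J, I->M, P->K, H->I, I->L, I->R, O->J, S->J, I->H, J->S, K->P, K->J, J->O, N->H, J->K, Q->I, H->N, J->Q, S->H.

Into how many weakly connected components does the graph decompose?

From H: component {H, I, J, K, L, M, N, O, P, Q, R, S}.
That's 1 component.

1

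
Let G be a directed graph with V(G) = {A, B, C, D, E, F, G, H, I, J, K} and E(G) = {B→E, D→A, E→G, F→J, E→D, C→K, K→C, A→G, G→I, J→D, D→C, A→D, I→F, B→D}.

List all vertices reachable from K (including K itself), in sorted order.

Start at K.
Its neighbours: C.
Nothing further is reachable.

C, K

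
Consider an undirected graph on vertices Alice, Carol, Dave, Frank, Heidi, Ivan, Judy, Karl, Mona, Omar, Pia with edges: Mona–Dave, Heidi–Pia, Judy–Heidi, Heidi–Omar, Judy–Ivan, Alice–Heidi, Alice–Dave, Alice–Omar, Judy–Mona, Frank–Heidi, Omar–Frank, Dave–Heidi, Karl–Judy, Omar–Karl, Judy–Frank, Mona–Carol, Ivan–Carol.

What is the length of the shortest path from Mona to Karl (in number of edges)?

2

Distance 0: Mona.
Distance 1: Carol, Dave, Judy.
Distance 2: Alice, Frank, Heidi, Ivan, Karl — contains Karl.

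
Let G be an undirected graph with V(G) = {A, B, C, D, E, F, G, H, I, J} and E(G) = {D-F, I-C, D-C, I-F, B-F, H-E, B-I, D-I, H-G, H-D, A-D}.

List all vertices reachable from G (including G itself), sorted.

Start at G.
Its neighbours: H.
Then their neighbours: D, E.
Then next layer: A, C, F, I.
Then next layer: B.
Nothing further is reachable.

A, B, C, D, E, F, G, H, I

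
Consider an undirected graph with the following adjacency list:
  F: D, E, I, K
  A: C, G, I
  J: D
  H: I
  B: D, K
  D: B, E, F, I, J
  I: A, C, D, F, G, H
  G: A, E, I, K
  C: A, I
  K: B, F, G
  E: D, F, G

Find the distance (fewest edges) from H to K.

Distance 0: H.
Distance 1: I.
Distance 2: A, C, D, F, G.
Distance 3: B, E, J, K — contains K.

3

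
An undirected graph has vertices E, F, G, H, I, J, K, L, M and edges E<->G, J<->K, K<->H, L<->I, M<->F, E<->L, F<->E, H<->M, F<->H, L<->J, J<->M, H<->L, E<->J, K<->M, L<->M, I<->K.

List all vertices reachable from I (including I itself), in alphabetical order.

Start at I.
Its neighbours: K, L.
Then their neighbours: E, H, J, M.
Then next layer: F, G.
Every vertex is now reached.

E, F, G, H, I, J, K, L, M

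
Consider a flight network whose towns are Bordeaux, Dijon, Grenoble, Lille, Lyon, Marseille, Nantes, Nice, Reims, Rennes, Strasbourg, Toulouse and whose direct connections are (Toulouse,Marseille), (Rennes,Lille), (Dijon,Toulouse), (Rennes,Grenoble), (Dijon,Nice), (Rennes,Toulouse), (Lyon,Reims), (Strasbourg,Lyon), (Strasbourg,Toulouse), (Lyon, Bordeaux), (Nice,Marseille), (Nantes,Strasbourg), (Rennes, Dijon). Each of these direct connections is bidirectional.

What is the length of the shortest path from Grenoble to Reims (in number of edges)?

Distance 0: Grenoble.
Distance 1: Rennes.
Distance 2: Dijon, Lille, Toulouse.
Distance 3: Marseille, Nice, Strasbourg.
Distance 4: Lyon, Nantes.
Distance 5: Bordeaux, Reims — contains Reims.

5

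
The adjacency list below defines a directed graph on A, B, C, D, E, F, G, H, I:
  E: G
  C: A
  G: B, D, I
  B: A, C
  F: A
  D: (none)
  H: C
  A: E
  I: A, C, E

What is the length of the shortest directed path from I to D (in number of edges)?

3

Distance 0: I.
Distance 1: A, C, E.
Distance 2: G.
Distance 3: B, D — contains D.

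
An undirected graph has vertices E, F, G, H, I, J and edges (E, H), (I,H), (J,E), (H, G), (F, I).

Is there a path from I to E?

Yes

Explore from I.
Distance 1: reach F, H.
Distance 2: reach E, G.
Found E.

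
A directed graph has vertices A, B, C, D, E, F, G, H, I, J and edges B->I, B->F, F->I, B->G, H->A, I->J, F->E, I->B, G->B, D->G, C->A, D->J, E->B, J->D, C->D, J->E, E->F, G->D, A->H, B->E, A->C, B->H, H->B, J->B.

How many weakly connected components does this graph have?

1

From A: component {A, B, C, D, E, F, G, H, I, J}.
That's 1 component.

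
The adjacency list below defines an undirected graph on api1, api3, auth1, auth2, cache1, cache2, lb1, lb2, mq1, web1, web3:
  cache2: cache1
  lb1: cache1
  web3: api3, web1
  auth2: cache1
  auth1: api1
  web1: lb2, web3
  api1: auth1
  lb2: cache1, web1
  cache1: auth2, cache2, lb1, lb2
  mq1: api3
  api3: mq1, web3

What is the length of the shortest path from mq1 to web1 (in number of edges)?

3

Distance 0: mq1.
Distance 1: api3.
Distance 2: web3.
Distance 3: web1 — contains web1.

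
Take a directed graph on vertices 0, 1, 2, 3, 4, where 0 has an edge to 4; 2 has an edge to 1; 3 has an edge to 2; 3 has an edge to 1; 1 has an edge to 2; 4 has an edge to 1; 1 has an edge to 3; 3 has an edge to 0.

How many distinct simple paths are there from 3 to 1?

3→0→4→1
3→1
3→2→1

3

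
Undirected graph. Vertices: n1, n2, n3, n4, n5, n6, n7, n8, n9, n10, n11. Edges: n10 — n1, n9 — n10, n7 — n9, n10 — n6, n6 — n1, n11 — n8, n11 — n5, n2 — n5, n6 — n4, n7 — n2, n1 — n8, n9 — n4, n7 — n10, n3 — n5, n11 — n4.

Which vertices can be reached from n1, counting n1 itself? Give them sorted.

Start at n1.
Its neighbours: n6, n8, n10.
Then their neighbours: n4, n7, n9, n11.
Then next layer: n2, n5.
Then next layer: n3.
Every vertex is now reached.

n1, n2, n3, n4, n5, n6, n7, n8, n9, n10, n11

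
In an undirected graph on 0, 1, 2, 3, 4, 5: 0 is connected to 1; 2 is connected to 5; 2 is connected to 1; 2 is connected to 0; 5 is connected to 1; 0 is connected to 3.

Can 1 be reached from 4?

No

4 has no edges, so nothing is reachable from it.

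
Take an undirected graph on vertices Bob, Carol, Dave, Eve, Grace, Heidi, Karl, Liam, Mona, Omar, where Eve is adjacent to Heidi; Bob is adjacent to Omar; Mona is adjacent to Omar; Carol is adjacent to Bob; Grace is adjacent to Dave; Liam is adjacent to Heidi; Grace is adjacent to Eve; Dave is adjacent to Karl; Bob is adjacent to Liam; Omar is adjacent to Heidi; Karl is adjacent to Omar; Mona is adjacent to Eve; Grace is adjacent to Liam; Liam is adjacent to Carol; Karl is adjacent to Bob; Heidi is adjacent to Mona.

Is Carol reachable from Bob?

Explore from Bob.
Distance 1: reach Carol, Karl, Liam, Omar.
Found Carol.

Yes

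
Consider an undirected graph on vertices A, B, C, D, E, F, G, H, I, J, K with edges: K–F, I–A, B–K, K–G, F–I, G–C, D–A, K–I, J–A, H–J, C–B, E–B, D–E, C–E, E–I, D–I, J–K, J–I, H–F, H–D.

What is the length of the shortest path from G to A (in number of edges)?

3

Distance 0: G.
Distance 1: C, K.
Distance 2: B, E, F, I, J.
Distance 3: A, D, H — contains A.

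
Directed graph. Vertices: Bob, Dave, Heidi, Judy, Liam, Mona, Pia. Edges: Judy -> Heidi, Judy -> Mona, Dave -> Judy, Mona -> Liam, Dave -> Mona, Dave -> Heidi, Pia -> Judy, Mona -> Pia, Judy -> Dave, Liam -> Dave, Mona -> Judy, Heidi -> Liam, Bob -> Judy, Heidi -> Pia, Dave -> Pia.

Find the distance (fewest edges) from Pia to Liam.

Distance 0: Pia.
Distance 1: Judy.
Distance 2: Dave, Heidi, Mona.
Distance 3: Liam — contains Liam.

3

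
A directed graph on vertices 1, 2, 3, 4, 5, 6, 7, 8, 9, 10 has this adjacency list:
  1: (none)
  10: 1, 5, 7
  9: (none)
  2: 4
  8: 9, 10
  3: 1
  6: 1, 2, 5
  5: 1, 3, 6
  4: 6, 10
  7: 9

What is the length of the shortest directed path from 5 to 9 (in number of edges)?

Distance 0: 5.
Distance 1: 1, 3, 6.
Distance 2: 2.
Distance 3: 4.
Distance 4: 10.
Distance 5: 7.
Distance 6: 9 — contains 9.

6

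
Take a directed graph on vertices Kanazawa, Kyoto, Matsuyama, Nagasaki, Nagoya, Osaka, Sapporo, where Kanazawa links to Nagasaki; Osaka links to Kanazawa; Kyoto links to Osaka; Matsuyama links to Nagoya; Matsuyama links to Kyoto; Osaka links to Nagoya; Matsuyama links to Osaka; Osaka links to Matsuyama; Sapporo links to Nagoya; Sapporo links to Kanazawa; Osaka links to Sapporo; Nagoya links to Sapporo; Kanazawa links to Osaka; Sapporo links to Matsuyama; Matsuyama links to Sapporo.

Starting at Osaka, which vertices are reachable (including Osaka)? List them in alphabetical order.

Kanazawa, Kyoto, Matsuyama, Nagasaki, Nagoya, Osaka, Sapporo

Start at Osaka.
Its neighbours: Kanazawa, Matsuyama, Nagoya, Sapporo.
Then their neighbours: Kyoto, Nagasaki.
Every vertex is now reached.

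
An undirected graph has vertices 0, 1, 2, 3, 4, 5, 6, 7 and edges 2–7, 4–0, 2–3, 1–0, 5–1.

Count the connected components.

From 0: component {0, 1, 4, 5}.
From 2: component {2, 3, 7}.
From 6: component {6}.
That's 3 components.

3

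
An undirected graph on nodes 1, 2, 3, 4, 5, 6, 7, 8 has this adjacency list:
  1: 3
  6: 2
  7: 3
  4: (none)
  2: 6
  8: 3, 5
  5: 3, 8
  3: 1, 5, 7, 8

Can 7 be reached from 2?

No

Explore from 2.
Distance 1: reach 6.
The search is exhausted without reaching 7; it lies in a different component.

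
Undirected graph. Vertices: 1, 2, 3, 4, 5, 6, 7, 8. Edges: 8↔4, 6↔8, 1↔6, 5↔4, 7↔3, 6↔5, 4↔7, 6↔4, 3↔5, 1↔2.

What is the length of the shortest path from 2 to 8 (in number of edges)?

Distance 0: 2.
Distance 1: 1.
Distance 2: 6.
Distance 3: 4, 5, 8 — contains 8.

3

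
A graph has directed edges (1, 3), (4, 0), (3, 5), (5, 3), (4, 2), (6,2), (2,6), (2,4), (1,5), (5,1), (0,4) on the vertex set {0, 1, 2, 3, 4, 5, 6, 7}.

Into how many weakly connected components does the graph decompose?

3

From 0: component {0, 2, 4, 6}.
From 1: component {1, 3, 5}.
From 7: component {7}.
That's 3 components.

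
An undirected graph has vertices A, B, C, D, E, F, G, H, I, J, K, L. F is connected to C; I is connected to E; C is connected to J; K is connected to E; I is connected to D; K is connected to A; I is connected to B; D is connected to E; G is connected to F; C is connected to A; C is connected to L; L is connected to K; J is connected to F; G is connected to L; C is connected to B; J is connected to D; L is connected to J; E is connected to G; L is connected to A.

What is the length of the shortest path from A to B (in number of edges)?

2

Distance 0: A.
Distance 1: C, K, L.
Distance 2: B, E, F, G, J — contains B.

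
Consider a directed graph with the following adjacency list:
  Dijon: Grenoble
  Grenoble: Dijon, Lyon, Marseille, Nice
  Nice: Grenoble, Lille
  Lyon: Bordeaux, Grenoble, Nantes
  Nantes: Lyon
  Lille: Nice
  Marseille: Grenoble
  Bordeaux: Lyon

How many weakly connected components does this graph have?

1

From Bordeaux: component {Bordeaux, Dijon, Grenoble, Lille, Lyon, Marseille, Nantes, Nice}.
That's 1 component.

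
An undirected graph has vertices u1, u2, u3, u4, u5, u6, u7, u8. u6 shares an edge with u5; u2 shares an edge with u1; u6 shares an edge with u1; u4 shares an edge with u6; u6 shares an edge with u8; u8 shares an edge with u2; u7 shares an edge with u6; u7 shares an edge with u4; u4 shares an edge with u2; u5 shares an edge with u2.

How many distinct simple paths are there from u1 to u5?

8

u1–u2–u4–u6–u5
u1–u2–u4–u7–u6–u5
u1–u2–u5
u1–u2–u8–u6–u5
u1–u6–u4–u2–u5
u1–u6–u5
u1–u6–u7–u4–u2–u5
u1–u6–u8–u2–u5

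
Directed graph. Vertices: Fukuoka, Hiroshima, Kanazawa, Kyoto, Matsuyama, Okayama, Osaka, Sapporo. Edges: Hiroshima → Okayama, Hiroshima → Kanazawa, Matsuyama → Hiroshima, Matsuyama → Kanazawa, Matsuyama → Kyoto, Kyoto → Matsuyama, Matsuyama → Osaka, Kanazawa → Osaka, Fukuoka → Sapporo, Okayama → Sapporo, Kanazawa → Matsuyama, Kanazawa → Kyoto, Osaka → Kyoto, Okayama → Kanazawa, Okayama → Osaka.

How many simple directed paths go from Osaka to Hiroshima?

1

Osaka→Kyoto→Matsuyama→Hiroshima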